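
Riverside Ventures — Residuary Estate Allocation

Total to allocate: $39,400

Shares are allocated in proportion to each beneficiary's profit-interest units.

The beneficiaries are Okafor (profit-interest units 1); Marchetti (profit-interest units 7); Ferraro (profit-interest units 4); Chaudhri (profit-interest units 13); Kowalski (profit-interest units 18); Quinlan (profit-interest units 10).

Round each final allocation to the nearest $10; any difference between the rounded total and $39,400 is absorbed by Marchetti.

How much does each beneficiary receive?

Sum of profit-interest units: 53.
Proportional shares: Okafor 1/53 × $39,400 = 743.40; Marchetti 7/53 × $39,400 = 5,203.77; Ferraro 4/53 × $39,400 = 2,973.58; Chaudhri 13/53 × $39,400 = 9,664.15; Kowalski 18/53 × $39,400 = 13,381.13; Quinlan 10/53 × $39,400 = 7,433.96.
Rounded to nearest $10: Okafor $740; Marchetti $5,200; Ferraro $2,970; Chaudhri $9,660; Kowalski $13,380; Quinlan $7,430. Sum = $39,380.
Difference $39,400 − $39,380 = +$20 applied to Marchetti: Marchetti becomes $5,220.

Okafor: $740 · Marchetti: $5,220 · Ferraro: $2,970 · Chaudhri: $9,660 · Kowalski: $13,380 · Quinlan: $7,430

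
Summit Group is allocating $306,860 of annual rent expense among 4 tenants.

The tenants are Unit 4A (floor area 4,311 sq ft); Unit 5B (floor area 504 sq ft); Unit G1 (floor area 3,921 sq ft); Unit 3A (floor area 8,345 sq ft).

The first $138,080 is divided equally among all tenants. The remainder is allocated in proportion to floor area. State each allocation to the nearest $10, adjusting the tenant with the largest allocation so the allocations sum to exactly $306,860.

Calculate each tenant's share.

Equal tier: $138,080 ÷ 4 = $34,520 apiece.
Remainder $168,780 by floor area (total 17,081): Unit 4A 42,597.66 → $42,600; Unit 5B 4,980.10 → $4,980; Unit G1 38,744.01 → $38,740; Unit 3A 82,458.23 → $82,460.
Totals: Unit 4A $34,520 + $42,600 = $77,120; Unit 5B $34,520 + $4,980 = $39,500; Unit G1 $34,520 + $38,740 = $73,260; Unit 3A $34,520 + $82,460 = $116,980.

Unit 4A: $77,120 · Unit 5B: $39,500 · Unit G1: $73,260 · Unit 3A: $116,980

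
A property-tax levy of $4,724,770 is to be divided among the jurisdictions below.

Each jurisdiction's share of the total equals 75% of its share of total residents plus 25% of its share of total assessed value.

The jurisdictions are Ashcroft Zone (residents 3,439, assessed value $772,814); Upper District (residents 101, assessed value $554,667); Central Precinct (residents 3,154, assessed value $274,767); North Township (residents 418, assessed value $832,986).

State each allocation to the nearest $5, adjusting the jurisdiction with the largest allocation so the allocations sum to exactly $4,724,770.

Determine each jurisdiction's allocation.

Ashcroft Zone: $2,088,340 | Upper District: $319,360 | Central Precinct: $1,704,765 | North Township: $612,305

Residents total 7,112; assessed value total 2,435,234.
Blended shares (75% residents + 25% assessed value): Ashcroft Zone 0.4420; Upper District 0.0676; Central Precinct 0.3608; North Township 0.1296.
Pro-rata amounts: Ashcroft Zone 2,088,340.91; Upper District 319,360.77; Central Precinct 1,704,764.65; North Township 612,303.67.
At nearest $5: Ashcroft Zone $2,088,340; Upper District $319,360; Central Precinct $1,704,765; North Township $612,305. Sum = $4,724,770.
Rounded total matches; no reconciliation needed.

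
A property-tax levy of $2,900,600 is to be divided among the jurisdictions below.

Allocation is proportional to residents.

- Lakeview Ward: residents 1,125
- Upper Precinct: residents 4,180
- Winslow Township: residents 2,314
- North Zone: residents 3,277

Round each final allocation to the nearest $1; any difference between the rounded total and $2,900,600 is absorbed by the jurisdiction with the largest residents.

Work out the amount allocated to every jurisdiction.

Lakeview Ward: $299,484; Upper Precinct: $1,112,748; Winslow Township: $616,005; North Zone: $872,363

Residents total: 10,896.
Unrounded shares: Lakeview Ward 1,125/10,896 × $2,900,600 = 299,483.76; Upper Precinct 4,180/10,896 × $2,900,600 = 1,112,748.53; Winslow Township 2,314/10,896 × $2,900,600 = 616,004.81; North Zone 3,277/10,896 × $2,900,600 = 872,362.90.
After rounding ($1): Lakeview Ward $299,484; Upper Precinct $1,112,749; Winslow Township $616,005; North Zone $872,363. Sum = $2,900,601.
Difference $2,900,600 − $2,900,601 = −$1 applied to largest residents (Upper Precinct): Upper Precinct becomes $1,112,748.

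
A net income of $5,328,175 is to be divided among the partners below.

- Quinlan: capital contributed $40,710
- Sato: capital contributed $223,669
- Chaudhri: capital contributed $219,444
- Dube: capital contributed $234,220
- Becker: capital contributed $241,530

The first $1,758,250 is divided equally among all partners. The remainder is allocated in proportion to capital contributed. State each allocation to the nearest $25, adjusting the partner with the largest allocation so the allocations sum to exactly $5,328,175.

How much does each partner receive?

Equal tier: $1,758,250 ÷ 5 = $351,650 apiece.
Remainder $3,569,925 by capital contributed (total 959,573): Quinlan 151,454.50 → $151,450; Sato 832,121.74 → $832,125; Chaudhri 816,403.36 → $816,400; Dube 871,374.91 → $871,375; Becker 898,570.49 → $898,575.
Totals: Quinlan $351,650 + $151,450 = $503,100; Sato $351,650 + $832,125 = $1,183,775; Chaudhri $351,650 + $816,400 = $1,168,050; Dube $351,650 + $871,375 = $1,223,025; Becker $351,650 + $898,575 = $1,250,225.

Quinlan: $503,100 · Sato: $1,183,775 · Chaudhri: $1,168,050 · Dube: $1,223,025 · Becker: $1,250,225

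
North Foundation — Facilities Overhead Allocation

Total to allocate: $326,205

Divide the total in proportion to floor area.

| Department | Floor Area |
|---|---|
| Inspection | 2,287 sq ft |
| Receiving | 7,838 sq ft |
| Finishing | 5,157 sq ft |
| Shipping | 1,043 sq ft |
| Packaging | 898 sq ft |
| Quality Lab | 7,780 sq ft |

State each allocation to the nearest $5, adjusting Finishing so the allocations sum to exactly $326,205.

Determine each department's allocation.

Total floor area = 25,003.
Pro-rata amounts: Inspection 2,287/25,003 × $326,205 = 29,837.65; Receiving 7,838/25,003 × $326,205 = 102,259.52; Finishing 5,157/25,003 × $326,205 = 67,281.49; Shipping 1,043/25,003 × $326,205 = 13,607.64; Packaging 898/25,003 × $326,205 = 11,715.88; Quality Lab 7,780/25,003 × $326,205 = 101,502.82.
Rounded to nearest $5: Inspection $29,840; Receiving $102,260; Finishing $67,280; Shipping $13,610; Packaging $11,715; Quality Lab $101,505. Sum = $326,210.
Difference $326,205 − $326,210 = −$5 applied to Finishing: Finishing becomes $67,275.

Inspection: $29,840; Receiving: $102,260; Finishing: $67,275; Shipping: $13,610; Packaging: $11,715; Quality Lab: $101,505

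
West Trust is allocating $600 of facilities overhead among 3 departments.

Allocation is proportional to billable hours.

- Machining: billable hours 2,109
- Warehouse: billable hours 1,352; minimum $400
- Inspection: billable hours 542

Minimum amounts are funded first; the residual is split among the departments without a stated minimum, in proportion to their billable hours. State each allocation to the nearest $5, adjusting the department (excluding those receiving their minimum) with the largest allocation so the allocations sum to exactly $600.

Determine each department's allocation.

Guaranteed amounts: Warehouse $400. Balance $200.
Balance split over remaining billable hours 2,651: Machining 159.11 → $160; Inspection 40.89 → $40.

Machining: $160; Warehouse: $400; Inspection: $40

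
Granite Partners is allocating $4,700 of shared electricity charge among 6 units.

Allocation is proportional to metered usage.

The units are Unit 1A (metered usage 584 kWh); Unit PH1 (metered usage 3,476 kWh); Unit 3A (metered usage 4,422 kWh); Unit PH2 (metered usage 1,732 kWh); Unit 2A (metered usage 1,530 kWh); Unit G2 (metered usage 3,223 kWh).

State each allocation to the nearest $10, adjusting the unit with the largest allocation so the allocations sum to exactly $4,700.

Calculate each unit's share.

Unit 1A: $180 | Unit PH1: $1,090 | Unit 3A: $1,400 | Unit PH2: $540 | Unit 2A: $480 | Unit G2: $1,010

Combined metered usage = 14,967.
Pro-rata amounts: Unit 1A 584/14,967 × $4,700 = 183.39; Unit PH1 3,476/14,967 × $4,700 = 1,091.55; Unit 3A 4,422/14,967 × $4,700 = 1,388.61; Unit PH2 1,732/14,967 × $4,700 = 543.89; Unit 2A 1,530/14,967 × $4,700 = 480.46; Unit G2 3,223/14,967 × $4,700 = 1,012.10.
At nearest $10: Unit 1A $180; Unit PH1 $1,090; Unit 3A $1,390; Unit PH2 $540; Unit 2A $480; Unit G2 $1,010. Sum = $4,690.
Difference $4,700 − $4,690 = +$10 applied to largest allocation (Unit 3A): Unit 3A becomes $1,400.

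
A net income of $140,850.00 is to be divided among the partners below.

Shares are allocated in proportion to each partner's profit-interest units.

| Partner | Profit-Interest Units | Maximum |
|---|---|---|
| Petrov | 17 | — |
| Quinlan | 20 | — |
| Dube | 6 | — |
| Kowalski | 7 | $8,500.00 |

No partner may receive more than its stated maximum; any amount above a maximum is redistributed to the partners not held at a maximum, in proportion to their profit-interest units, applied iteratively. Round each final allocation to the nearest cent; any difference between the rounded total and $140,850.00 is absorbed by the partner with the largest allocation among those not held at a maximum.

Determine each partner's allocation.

Petrov: $52,324.42 | Quinlan: $61,558.14 | Dube: $18,467.44 | Kowalski: $8,500.00

Profit-interest units total: 50.
Proportional shares (ignoring caps): Petrov 47,889.0000; Quinlan 56,340.0000; Dube 16,902.0000; Kowalski 19,719.0000.
Capped: Kowalski ($8,500.00); residual $132,350.00 reallocated over remaining profit-interest units 43.
Remaining shares: Petrov 52,324.4186 → $52,324.42; Quinlan 61,558.1395 → $61,558.14; Dube 18,467.4419 → $18,467.44.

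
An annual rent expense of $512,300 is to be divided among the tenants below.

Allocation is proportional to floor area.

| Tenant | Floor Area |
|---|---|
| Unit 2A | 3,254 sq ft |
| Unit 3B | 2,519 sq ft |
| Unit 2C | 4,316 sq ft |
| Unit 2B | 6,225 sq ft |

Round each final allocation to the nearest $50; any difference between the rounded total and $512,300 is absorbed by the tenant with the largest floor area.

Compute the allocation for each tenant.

Unit 2A: $102,200; Unit 3B: $79,100; Unit 2C: $135,550; Unit 2B: $195,450

Sum of floor area: 16,314.
Proportional shares: Unit 2A 3,254/16,314 × $512,300 = 102,183.66; Unit 3B 2,519/16,314 × $512,300 = 79,102.84; Unit 2C 4,316/16,314 × $512,300 = 135,533.09; Unit 2B 6,225/16,314 × $512,300 = 195,480.42.
Rounded to nearest $50: Unit 2A $102,200; Unit 3B $79,100; Unit 2C $135,550; Unit 2B $195,500. Sum = $512,350.
Difference $512,300 − $512,350 = −$50 applied to largest floor area (Unit 2B): Unit 2B becomes $195,450.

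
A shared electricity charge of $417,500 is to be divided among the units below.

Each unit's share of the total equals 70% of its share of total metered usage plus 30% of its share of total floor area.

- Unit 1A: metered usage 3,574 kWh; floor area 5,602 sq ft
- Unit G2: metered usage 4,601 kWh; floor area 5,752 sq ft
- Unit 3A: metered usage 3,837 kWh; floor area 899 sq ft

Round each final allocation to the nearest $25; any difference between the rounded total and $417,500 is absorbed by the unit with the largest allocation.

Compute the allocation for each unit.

Totals — metered usage 12,012, floor area 12,253.
Combined weights (70% metered usage + 30% floor area): Unit 1A 0.3454; Unit G2 0.4090; Unit 3A 0.2456.
Unrounded shares: Unit 1A 144,218.40; Unit G2 170,738.45; Unit 3A 102,543.15.
At nearest $25: Unit 1A $144,225; Unit G2 $170,750; Unit 3A $102,550. Sum = $417,525.
Difference $417,500 − $417,525 = −$25 applied to largest allocation (Unit G2): Unit G2 becomes $170,725.

Unit 1A: $144,225; Unit G2: $170,725; Unit 3A: $102,550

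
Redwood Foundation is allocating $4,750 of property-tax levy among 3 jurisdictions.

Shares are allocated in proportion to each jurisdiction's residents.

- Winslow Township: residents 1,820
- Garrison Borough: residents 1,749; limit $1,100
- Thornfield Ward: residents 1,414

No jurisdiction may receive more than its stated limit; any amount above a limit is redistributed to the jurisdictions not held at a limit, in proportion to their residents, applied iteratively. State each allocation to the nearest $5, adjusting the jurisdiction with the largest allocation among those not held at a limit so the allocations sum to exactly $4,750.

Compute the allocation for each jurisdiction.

Winslow Township: $2,055; Garrison Borough: $1,100; Thornfield Ward: $1,595

Sum of residents: 4,983.
Pro-rata shares before constraints: Winslow Township 1,734.90; Garrison Borough 1,667.22; Thornfield Ward 1,347.88.
Cap binds for Garrison Borough ($1,100); residual $3,650 reallocated over remaining residents 3,234.
Shares after redistribution: Winslow Township 2,054.11 → $2,055; Thornfield Ward 1,595.89 → $1,595.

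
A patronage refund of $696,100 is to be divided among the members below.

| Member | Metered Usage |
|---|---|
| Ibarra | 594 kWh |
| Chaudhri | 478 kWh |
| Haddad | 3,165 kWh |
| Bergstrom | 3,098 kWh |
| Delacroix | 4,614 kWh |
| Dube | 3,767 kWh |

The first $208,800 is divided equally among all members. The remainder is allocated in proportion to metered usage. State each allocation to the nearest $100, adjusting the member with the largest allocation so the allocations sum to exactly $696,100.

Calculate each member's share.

Ibarra: $53,200 | Chaudhri: $49,600 | Haddad: $132,900 | Bergstrom: $130,900 | Delacroix: $177,900 | Dube: $151,600

Equal tier: $208,800 ÷ 6 = $34,800 apiece.
Remainder $487,300 by metered usage (total 15,716): Ibarra 18,417.93 → $18,400; Chaudhri 14,821.16 → $14,800; Haddad 98,135.94 → $98,100; Bergstrom 96,058.50 → $96,100; Delacroix 143,064.53 → $143,100; Dube 116,801.93 → $116,800.
Totals: Ibarra $34,800 + $18,400 = $53,200; Chaudhri $34,800 + $14,800 = $49,600; Haddad $34,800 + $98,100 = $132,900; Bergstrom $34,800 + $96,100 = $130,900; Delacroix $34,800 + $143,100 = $177,900; Dube $34,800 + $116,800 = $151,600.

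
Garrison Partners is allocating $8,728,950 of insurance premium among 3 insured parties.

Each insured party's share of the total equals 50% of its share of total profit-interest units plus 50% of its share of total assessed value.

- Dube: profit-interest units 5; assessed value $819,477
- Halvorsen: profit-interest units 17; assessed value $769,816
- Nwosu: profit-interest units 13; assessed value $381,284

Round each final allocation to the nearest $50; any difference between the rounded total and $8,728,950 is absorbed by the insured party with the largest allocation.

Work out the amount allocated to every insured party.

Dube: $2,438,500 · Halvorsen: $3,824,900 · Nwosu: $2,465,550

Profit-interest units total 35; assessed value total 1,970,577.
Composite weights (50% profit-interest units + 50% assessed value): Dube 0.2794; Halvorsen 0.4382; Nwosu 0.2825.
Pro-rata amounts: Dube 2,438,491.16; Halvorsen 3,824,892.37; Nwosu 2,465,566.46.
After rounding ($50): Dube $2,438,500; Halvorsen $3,824,900; Nwosu $2,465,550. Sum = $8,728,950.
Rounded total matches; no reconciliation needed.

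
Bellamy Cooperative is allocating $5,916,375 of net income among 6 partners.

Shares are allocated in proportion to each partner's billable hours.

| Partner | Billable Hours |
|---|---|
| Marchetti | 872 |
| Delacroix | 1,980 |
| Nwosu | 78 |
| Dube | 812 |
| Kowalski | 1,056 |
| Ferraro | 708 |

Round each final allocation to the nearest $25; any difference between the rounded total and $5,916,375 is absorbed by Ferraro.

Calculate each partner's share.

Marchetti: $937,000; Delacroix: $2,127,575; Nwosu: $83,825; Dube: $872,525; Kowalski: $1,134,700; Ferraro: $760,750

Total billable hours = 5,506.
Pro-rata amounts: Marchetti 872/5,506 × $5,916,375 = 936,992.19; Delacroix 1,980/5,506 × $5,916,375 = 2,127,574.01; Nwosu 78/5,506 × $5,916,375 = 83,813.52; Dube 812/5,506 × $5,916,375 = 872,520.25; Kowalski 1,056/5,506 × $5,916,375 = 1,134,706.14; Ferraro 708/5,506 × $5,916,375 = 760,768.89.
After rounding ($25): Marchetti $937,000; Delacroix $2,127,575; Nwosu $83,825; Dube $872,525; Kowalski $1,134,700; Ferraro $760,775. Sum = $5,916,400.
Difference $5,916,375 − $5,916,400 = −$25 applied to Ferraro: Ferraro becomes $760,750.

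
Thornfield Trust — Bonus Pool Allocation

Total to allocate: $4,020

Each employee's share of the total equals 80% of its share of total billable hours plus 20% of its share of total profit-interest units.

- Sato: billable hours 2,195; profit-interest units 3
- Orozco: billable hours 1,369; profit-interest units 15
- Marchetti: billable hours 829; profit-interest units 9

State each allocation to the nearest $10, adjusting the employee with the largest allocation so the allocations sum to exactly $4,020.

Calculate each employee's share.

Totals — billable hours 4,393, profit-interest units 27.
Combined weights (80% billable hours + 20% profit-interest units): Sato 0.4219; Orozco 0.3604; Marchetti 0.2176.
Pro-rata amounts: Sato 1,696.24; Orozco 1,448.88; Marchetti 874.89.
Rounded to nearest $10: Sato $1,700; Orozco $1,450; Marchetti $870. Sum = $4,020.
No rounding difference to absorb.

Sato: $1,700 · Orozco: $1,450 · Marchetti: $870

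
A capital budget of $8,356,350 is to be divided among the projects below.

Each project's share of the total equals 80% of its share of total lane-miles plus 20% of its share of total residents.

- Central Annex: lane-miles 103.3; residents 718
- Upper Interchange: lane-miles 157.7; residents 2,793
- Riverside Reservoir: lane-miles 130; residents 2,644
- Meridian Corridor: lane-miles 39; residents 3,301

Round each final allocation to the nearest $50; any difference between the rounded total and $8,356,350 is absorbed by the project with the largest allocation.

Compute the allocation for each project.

Central Annex: $1,732,850; Upper Interchange: $2,945,350; Riverside Reservoir: $2,488,400; Meridian Corridor: $1,189,750

Totals — lane-miles 430, residents 9,456.
Composite weights (80% lane-miles + 20% residents): Central Annex 0.2074; Upper Interchange 0.3525; Riverside Reservoir 0.2978; Meridian Corridor 0.1424.
Unrounded shares: Central Annex 1,732,874.45; Upper Interchange 2,945,353.93; Riverside Reservoir 2,488,375.89; Meridian Corridor 1,189,745.73.
Rounded to nearest $50: Central Annex $1,732,850; Upper Interchange $2,945,350; Riverside Reservoir $2,488,400; Meridian Corridor $1,189,750. Sum = $8,356,350.
Rounded total matches; no reconciliation needed.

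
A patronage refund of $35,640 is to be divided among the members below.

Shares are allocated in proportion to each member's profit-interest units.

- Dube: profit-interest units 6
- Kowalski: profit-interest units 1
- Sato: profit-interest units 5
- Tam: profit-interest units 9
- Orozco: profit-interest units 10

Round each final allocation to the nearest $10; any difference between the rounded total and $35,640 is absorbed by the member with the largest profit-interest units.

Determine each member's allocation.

Profit-interest units total: 31.
Unrounded shares: Dube 6/31 × $35,640 = 6,898.06; Kowalski 1/31 × $35,640 = 1,149.68; Sato 5/31 × $35,640 = 5,748.39; Tam 9/31 × $35,640 = 10,347.10; Orozco 10/31 × $35,640 = 11,496.77.
At nearest $10: Dube $6,900; Kowalski $1,150; Sato $5,750; Tam $10,350; Orozco $11,500. Sum = $35,650.
Difference $35,640 − $35,650 = −$10 applied to largest profit-interest units (Orozco): Orozco becomes $11,490.

Dube: $6,900 | Kowalski: $1,150 | Sato: $5,750 | Tam: $10,350 | Orozco: $11,490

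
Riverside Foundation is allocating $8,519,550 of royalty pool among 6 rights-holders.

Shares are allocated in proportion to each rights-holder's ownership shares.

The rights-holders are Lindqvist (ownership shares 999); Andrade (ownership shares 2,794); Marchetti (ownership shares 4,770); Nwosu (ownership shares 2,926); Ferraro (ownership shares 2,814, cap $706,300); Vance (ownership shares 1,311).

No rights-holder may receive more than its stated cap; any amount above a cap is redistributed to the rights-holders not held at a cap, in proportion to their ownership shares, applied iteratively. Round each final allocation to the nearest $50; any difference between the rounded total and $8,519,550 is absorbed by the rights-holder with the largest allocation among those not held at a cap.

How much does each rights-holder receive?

Sum of ownership shares: 15,614.
Proportional shares (ignoring caps): Lindqvist 545,089.69; Andrade 1,524,505.10; Marchetti 2,602,680.51; Nwosu 1,596,528.97; Ferraro 1,535,417.81; Vance 715,327.91.
Held at cap: Ferraro ($706,300); balance $7,813,250 reallocated over remaining ownership shares 12,800.
Remaining shares: Lindqvist 609,799.75 → $609,800; Andrade 1,705,485.98 → $1,705,500; Marchetti 2,911,656.45 → $2,911,650; Nwosu 1,786,060.12 → $1,786,050; Vance 800,247.71 → $800,250.

Lindqvist: $609,800 | Andrade: $1,705,500 | Marchetti: $2,911,650 | Nwosu: $1,786,050 | Ferraro: $706,300 | Vance: $800,250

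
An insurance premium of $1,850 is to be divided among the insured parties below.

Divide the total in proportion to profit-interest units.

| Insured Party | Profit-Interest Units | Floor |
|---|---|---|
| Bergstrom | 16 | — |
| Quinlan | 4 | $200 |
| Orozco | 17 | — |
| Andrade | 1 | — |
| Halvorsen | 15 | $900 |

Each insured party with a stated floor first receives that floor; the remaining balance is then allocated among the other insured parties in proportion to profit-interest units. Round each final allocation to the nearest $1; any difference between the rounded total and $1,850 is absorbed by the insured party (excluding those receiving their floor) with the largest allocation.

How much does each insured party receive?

Bergstrom: $353 · Quinlan: $200 · Orozco: $375 · Andrade: $22 · Halvorsen: $900

Minimums first: Quinlan $200; Halvorsen $900. Balance $750.
Balance split over remaining profit-interest units 34: Bergstrom 352.94 → $353; Orozco 375.00 → $375; Andrade 22.06 → $22.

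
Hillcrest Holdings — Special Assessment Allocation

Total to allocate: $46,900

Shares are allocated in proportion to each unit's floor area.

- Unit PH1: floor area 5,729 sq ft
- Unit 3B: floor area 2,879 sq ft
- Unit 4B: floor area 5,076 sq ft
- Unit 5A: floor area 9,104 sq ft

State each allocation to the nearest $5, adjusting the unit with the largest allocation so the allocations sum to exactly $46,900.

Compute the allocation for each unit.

Unit PH1: $11,790 | Unit 3B: $5,925 | Unit 4B: $10,445 | Unit 5A: $18,740

Floor area total: 22,788.
Unrounded shares: Unit PH1 5,729/22,788 × $46,900 = 11,790.86; Unit 3B 2,879/22,788 × $46,900 = 5,925.27; Unit 4B 5,076/22,788 × $46,900 = 10,446.92; Unit 5A 9,104/22,788 × $46,900 = 18,736.95.
After rounding ($5): Unit PH1 $11,790; Unit 3B $5,925; Unit 4B $10,445; Unit 5A $18,735. Sum = $46,895.
Difference $46,900 − $46,895 = +$5 applied to largest allocation (Unit 5A): Unit 5A becomes $18,740.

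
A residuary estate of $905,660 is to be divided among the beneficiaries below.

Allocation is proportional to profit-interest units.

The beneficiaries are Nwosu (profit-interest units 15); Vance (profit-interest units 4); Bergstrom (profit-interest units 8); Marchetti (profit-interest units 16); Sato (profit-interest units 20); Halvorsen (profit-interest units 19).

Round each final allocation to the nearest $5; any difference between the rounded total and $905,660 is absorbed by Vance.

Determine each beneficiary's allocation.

Total profit-interest units = 82.
Unrounded shares: Nwosu 15/82 × $905,660 = 165,669.51; Vance 4/82 × $905,660 = 44,178.54; Bergstrom 8/82 × $905,660 = 88,357.07; Marchetti 16/82 × $905,660 = 176,714.15; Sato 20/82 × $905,660 = 220,892.68; Halvorsen 19/82 × $905,660 = 209,848.05.
Rounded to nearest $5: Nwosu $165,670; Vance $44,180; Bergstrom $88,355; Marchetti $176,715; Sato $220,895; Halvorsen $209,850. Sum = $905,665.
Difference $905,660 − $905,665 = −$5 applied to Vance: Vance becomes $44,175.

Nwosu: $165,670; Vance: $44,175; Bergstrom: $88,355; Marchetti: $176,715; Sato: $220,895; Halvorsen: $209,850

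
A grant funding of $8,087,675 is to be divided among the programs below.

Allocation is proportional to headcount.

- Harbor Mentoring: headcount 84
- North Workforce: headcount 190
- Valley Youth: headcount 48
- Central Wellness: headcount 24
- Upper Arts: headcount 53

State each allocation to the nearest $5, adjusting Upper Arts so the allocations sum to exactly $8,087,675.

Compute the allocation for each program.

Harbor Mentoring: $1,702,670 · North Workforce: $3,851,275 · Valley Youth: $972,955 · Central Wellness: $486,475 · Upper Arts: $1,074,300

Combined headcount = 399.
Raw shares: Harbor Mentoring 84/399 × $8,087,675 = 1,702,668.42; North Workforce 190/399 × $8,087,675 = 3,851,273.81; Valley Youth 48/399 × $8,087,675 = 972,953.38; Central Wellness 24/399 × $8,087,675 = 486,476.69; Upper Arts 53/399 × $8,087,675 = 1,074,302.69.
At nearest $5: Harbor Mentoring $1,702,670; North Workforce $3,851,275; Valley Youth $972,955; Central Wellness $486,475; Upper Arts $1,074,305. Sum = $8,087,680.
Difference $8,087,675 − $8,087,680 = −$5 applied to Upper Arts: Upper Arts becomes $1,074,300.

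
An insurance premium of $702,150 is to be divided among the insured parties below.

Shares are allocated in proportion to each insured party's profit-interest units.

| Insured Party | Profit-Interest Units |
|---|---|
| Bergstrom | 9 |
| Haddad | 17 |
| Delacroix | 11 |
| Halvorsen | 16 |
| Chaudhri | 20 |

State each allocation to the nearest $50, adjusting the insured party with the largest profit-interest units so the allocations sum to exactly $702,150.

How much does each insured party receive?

Sum of profit-interest units: 73.
Pro-rata amounts: Bergstrom 9/73 × $702,150 = 86,566.44; Haddad 17/73 × $702,150 = 163,514.38; Delacroix 11/73 × $702,150 = 105,803.42; Halvorsen 16/73 × $702,150 = 153,895.89; Chaudhri 20/73 × $702,150 = 192,369.86.
At nearest $50: Bergstrom $86,550; Haddad $163,500; Delacroix $105,800; Halvorsen $153,900; Chaudhri $192,350. Sum = $702,100.
Difference $702,150 − $702,100 = +$50 applied to largest profit-interest units (Chaudhri): Chaudhri becomes $192,400.

Bergstrom: $86,550 | Haddad: $163,500 | Delacroix: $105,800 | Halvorsen: $153,900 | Chaudhri: $192,400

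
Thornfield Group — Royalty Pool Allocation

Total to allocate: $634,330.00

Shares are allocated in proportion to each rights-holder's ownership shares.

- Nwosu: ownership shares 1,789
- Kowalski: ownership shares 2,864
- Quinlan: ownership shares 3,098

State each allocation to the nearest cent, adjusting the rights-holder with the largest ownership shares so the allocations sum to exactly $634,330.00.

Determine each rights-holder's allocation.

Nwosu: $146,409.03; Kowalski: $234,385.39; Quinlan: $253,535.58

Total ownership shares = 1,789 + 2,864 + 3,098 = 7,751.
Raw shares: Nwosu 146,409.0272; Kowalski 234,385.3851; Quinlan 253,535.5877.
Rounded to nearest cent: Nwosu $146,409.03; Kowalski $234,385.39; Quinlan $253,535.59. Sum = $634,330.01.
Difference $634,330.00 − $634,330.01 = −$0.01 applied to largest ownership shares (Quinlan): Quinlan becomes $253,535.58.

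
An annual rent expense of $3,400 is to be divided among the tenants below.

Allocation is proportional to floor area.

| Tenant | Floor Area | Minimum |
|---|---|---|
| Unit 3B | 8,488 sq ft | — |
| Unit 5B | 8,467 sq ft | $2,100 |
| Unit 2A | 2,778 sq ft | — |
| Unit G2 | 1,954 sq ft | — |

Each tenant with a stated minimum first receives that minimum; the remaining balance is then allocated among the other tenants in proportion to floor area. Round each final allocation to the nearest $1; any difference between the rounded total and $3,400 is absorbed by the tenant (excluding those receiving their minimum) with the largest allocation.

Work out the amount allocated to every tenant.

Fund the minimums — Unit 5B $2,100. Balance $1,300.
Balance split over remaining floor area 13,220: Unit 3B 834.67 → $835; Unit 2A 273.18 → $273; Unit G2 192.15 → $192.

Unit 3B: $835 | Unit 5B: $2,100 | Unit 2A: $273 | Unit G2: $192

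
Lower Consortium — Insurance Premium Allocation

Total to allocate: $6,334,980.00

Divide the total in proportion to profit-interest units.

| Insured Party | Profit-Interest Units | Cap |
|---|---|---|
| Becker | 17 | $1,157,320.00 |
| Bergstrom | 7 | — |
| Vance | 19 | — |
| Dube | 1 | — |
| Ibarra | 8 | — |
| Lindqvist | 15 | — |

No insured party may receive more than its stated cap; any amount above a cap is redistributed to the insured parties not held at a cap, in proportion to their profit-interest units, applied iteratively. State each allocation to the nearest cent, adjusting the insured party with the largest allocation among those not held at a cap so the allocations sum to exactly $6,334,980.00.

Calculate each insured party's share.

Becker: $1,157,320.00 · Bergstrom: $724,872.40 · Vance: $1,967,510.80 · Dube: $103,553.20 · Ibarra: $828,425.60 · Lindqvist: $1,553,298.00

Total profit-interest units = 67.
Proportional shares (ignoring caps): Becker 1,607,382.9851; Bergstrom 661,863.5821; Vance 1,796,486.8657; Dube 94,551.9403; Ibarra 756,415.5224; Lindqvist 1,418,279.1045.
Cap binds for Becker ($1,157,320.00); balance $5,177,660.00 reallocated over remaining profit-interest units 50.
Shares after redistribution: Bergstrom 724,872.4000 → $724,872.40; Vance 1,967,510.8000 → $1,967,510.80; Dube 103,553.2000 → $103,553.20; Ibarra 828,425.6000 → $828,425.60; Lindqvist 1,553,298.0000 → $1,553,298.00.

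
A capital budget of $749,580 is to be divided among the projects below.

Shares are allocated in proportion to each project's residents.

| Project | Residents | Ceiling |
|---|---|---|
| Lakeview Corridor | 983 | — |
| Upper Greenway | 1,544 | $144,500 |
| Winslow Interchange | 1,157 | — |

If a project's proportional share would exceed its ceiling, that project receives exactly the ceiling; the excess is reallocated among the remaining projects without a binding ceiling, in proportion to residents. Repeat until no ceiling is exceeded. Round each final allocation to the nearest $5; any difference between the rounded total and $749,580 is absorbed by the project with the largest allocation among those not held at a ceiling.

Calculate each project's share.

Lakeview Corridor: $277,940 | Upper Greenway: $144,500 | Winslow Interchange: $327,140

Combined residents = 3,684.
Unconstrained shares: Lakeview Corridor 200,010.08; Upper Greenway 314,156.22; Winslow Interchange 235,413.70.
Capped: Upper Greenway ($144,500); remaining pool $605,080 reallocated over remaining residents 2,140.
Shares after redistribution: Lakeview Corridor 277,940.95 → $277,940; Winslow Interchange 327,139.05 → $327,140.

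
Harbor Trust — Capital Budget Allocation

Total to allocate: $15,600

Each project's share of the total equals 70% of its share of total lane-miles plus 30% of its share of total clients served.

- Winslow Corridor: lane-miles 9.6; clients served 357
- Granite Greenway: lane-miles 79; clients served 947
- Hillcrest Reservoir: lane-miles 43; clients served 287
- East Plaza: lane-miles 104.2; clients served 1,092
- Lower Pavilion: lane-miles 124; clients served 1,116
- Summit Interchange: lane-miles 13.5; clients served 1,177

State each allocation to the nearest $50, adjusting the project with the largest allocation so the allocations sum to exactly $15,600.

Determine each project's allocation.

Winslow Corridor: $600; Granite Greenway: $3,200; Hillcrest Reservoir: $1,550; East Plaza: $4,100; Lower Pavilion: $4,650; Summit Interchange: $1,500

Lane-miles total 373.3; clients served total 4,976.
Composite weights (70% lane-miles + 30% clients served): Winslow Corridor 0.0395; Granite Greenway 0.2052; Hillcrest Reservoir 0.0979; East Plaza 0.2612; Lower Pavilion 0.2998; Summit Interchange 0.0963.
Raw shares: Winslow Corridor 616.59; Granite Greenway 3,201.62; Hillcrest Reservoir 1,527.79; East Plaza 4,075.16; Lower Pavilion 4,676.94; Summit Interchange 1,501.90.
After rounding ($50): Winslow Corridor $600; Granite Greenway $3,200; Hillcrest Reservoir $1,550; East Plaza $4,100; Lower Pavilion $4,700; Summit Interchange $1,500. Sum = $15,650.
Difference $15,600 − $15,650 = −$50 applied to largest allocation (Lower Pavilion): Lower Pavilion becomes $4,650.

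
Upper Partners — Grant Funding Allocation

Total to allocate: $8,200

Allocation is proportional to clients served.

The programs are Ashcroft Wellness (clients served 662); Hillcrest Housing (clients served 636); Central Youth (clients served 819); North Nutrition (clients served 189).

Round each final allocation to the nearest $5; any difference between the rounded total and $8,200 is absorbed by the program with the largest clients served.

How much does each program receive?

Clients served total: 662 + 636 + 819 + 189 = 2,306.
Unrounded shares: Ashcroft Wellness 2,354.03; Hillcrest Housing 2,261.58; Central Youth 2,912.32; North Nutrition 672.07.
Rounded to nearest $5: Ashcroft Wellness $2,355; Hillcrest Housing $2,260; Central Youth $2,910; North Nutrition $670. Sum = $8,195.
Difference $8,200 − $8,195 = +$5 applied to largest clients served (Central Youth): Central Youth becomes $2,915.

Ashcroft Wellness: $2,355 | Hillcrest Housing: $2,260 | Central Youth: $2,915 | North Nutrition: $670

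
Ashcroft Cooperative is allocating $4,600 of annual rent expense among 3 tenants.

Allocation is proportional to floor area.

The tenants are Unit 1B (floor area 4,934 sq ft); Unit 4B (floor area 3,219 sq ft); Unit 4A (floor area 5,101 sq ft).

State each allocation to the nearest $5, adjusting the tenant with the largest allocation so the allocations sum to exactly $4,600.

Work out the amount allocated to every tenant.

Unit 1B: $1,710 · Unit 4B: $1,115 · Unit 4A: $1,775

Sum of floor area: 13,254.
Unrounded shares: Unit 1B 4,934/13,254 × $4,600 = 1,712.42; Unit 4B 3,219/13,254 × $4,600 = 1,117.20; Unit 4A 5,101/13,254 × $4,600 = 1,770.38.
At nearest $5: Unit 1B $1,710; Unit 4B $1,115; Unit 4A $1,770. Sum = $4,595.
Difference $4,600 − $4,595 = +$5 applied to largest allocation (Unit 4A): Unit 4A becomes $1,775.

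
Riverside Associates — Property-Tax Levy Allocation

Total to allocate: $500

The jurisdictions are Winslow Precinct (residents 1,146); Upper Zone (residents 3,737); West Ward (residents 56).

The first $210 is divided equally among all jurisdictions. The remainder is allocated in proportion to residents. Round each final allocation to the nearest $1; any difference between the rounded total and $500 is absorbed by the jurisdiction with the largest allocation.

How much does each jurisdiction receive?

Winslow Precinct: $137 · Upper Zone: $290 · West Ward: $73

$210 shared equally gives $70 per jurisdiction.
Remainder $290 by residents (total 4,939): Winslow Precinct 67.29 → $67; Upper Zone 219.42 → $219; West Ward 3.29 → $3.
Rounding difference +$1 on remainder applied to Upper Zone.
Totals: Winslow Precinct $70 + $67 = $137; Upper Zone $70 + $220 = $290; West Ward $70 + $3 = $73.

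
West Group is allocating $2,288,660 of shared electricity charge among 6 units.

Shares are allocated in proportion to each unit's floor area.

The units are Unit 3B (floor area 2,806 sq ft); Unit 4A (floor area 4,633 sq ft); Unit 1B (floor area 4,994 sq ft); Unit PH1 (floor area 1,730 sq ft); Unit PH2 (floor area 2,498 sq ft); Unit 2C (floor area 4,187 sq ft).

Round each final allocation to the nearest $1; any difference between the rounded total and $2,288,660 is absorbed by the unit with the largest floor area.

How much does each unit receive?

Combined floor area = 20,848.
Proportional shares: Unit 3B 2,806/20,848 × $2,288,660 = 308,038.18; Unit 4A 4,633/20,848 × $2,288,660 = 508,603.31; Unit 1B 4,994/20,848 × $2,288,660 = 548,233.31; Unit PH1 1,730/20,848 × $2,288,660 = 189,916.63; Unit PH2 2,498/20,848 × $2,288,660 = 274,226.43; Unit 2C 4,187/20,848 × $2,288,660 = 459,642.14.
At nearest $1: Unit 3B $308,038; Unit 4A $508,603; Unit 1B $548,233; Unit PH1 $189,917; Unit PH2 $274,226; Unit 2C $459,642. Sum = $2,288,659.
Difference $2,288,660 − $2,288,659 = +$1 applied to largest floor area (Unit 1B): Unit 1B becomes $548,234.

Unit 3B: $308,038 | Unit 4A: $508,603 | Unit 1B: $548,234 | Unit PH1: $189,917 | Unit PH2: $274,226 | Unit 2C: $459,642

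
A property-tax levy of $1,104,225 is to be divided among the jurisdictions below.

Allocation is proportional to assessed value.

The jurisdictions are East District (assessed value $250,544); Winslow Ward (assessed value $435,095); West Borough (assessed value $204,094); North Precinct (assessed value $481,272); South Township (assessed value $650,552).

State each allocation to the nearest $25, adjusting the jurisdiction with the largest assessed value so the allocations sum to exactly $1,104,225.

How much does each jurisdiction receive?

Total assessed value = 2,021,557.
Raw shares: East District 250,544/2,021,557 × $1,104,225 = 136,853.40; Winslow Ward 435,095/2,021,557 × $1,104,225 = 237,659.77; West Borough 204,094/2,021,557 × $1,104,225 = 111,481.25; North Precinct 481,272/2,021,557 × $1,104,225 = 262,882.80; South Township 650,552/2,021,557 × $1,104,225 = 355,347.78.
After rounding ($25): East District $136,850; Winslow Ward $237,650; West Borough $111,475; North Precinct $262,875; South Township $355,350. Sum = $1,104,200.
Difference $1,104,225 − $1,104,200 = +$25 applied to largest assessed value (South Township): South Township becomes $355,375.

East District: $136,850 | Winslow Ward: $237,650 | West Borough: $111,475 | North Precinct: $262,875 | South Township: $355,375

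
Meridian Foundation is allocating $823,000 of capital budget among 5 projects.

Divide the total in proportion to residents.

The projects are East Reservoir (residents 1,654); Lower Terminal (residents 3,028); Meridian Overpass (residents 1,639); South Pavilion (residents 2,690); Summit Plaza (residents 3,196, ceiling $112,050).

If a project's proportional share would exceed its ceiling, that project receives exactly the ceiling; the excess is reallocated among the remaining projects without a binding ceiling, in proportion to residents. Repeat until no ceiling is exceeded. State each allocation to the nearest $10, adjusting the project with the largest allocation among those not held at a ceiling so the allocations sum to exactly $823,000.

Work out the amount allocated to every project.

East Reservoir: $130,500 · Lower Terminal: $238,900 · Meridian Overpass: $129,310 · South Pavilion: $212,240 · Summit Plaza: $112,050

Residents total: 12,207.
Proportional shares (ignoring caps): East Reservoir 111,513.23; Lower Terminal 204,148.77; Meridian Overpass 110,501.93; South Pavilion 181,360.69; Summit Plaza 215,475.38.
Cap binds for Summit Plaza ($112,050); balance $710,950 reallocated over remaining residents 9,011.
Redistributed shares: East Reservoir 130,497.31 → $130,500; Lower Terminal 238,903.18 → $238,900; Meridian Overpass 129,313.84 → $129,310; South Pavilion 212,235.66 → $212,240.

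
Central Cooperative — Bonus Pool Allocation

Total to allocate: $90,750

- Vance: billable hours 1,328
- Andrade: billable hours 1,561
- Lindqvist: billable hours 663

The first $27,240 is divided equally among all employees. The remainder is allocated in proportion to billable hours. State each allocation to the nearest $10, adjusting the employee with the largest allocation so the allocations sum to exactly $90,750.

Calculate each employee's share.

Vance: $32,820; Andrade: $37,000; Lindqvist: $20,930

First tranche $27,240 split equally: $9,080 each.
Remainder $63,510 by billable hours (total 3,552): Vance 23,744.73 → $23,740; Andrade 27,910.79 → $27,910; Lindqvist 11,854.48 → $11,850.
Rounding difference +$10 on remainder applied to Andrade.
Totals: Vance $9,080 + $23,740 = $32,820; Andrade $9,080 + $27,920 = $37,000; Lindqvist $9,080 + $11,850 = $20,930.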